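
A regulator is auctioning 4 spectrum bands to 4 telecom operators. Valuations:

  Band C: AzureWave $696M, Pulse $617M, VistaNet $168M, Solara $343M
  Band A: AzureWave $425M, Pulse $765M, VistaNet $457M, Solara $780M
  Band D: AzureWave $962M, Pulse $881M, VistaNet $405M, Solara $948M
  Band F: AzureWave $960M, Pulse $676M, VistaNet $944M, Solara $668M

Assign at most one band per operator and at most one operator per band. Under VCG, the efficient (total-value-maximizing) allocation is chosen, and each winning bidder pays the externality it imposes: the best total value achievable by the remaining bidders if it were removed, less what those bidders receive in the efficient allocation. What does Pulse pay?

Pulse pays $98M.

Efficient allocation: AzureWave→Band C ($696M), Pulse→Band A ($765M), VistaNet→Band F ($944M), Solara→Band D ($948M); total welfare W = $3353M.
Pulse receives Band A at value $765M, so the others get W − 765 = $2588M.
Without Pulse: best allocation of the remaining 3 bidders over all 4 bands is AzureWave→Band D ($962M), VistaNet→Band F ($944M), Solara→Band A ($780M), total $2686M.
VCG payment = (others' best without Pulse) − (others' welfare with Pulse) = 2686 − 2588 = $98M.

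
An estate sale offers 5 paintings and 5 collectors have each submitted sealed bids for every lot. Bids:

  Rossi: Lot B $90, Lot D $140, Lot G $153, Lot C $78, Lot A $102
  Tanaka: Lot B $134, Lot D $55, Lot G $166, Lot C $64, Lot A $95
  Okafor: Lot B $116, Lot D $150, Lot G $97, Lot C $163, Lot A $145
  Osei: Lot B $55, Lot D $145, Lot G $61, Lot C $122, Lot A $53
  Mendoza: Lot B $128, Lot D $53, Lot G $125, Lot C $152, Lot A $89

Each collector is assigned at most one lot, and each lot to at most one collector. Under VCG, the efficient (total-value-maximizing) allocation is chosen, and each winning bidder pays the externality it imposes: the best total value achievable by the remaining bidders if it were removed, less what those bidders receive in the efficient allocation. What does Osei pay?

Osei pays $19.

Efficient allocation: Rossi→Lot G ($153), Tanaka→Lot B ($134), Okafor→Lot A ($145), Osei→Lot D ($145), Mendoza→Lot C ($152); total welfare W = $729.
Osei receives Lot D at value $145, so the others get W − 145 = $584.
Without Osei: best allocation of the remaining 4 bidders over all 5 lots is Rossi→Lot D ($140), Tanaka→Lot G ($166), Okafor→Lot A ($145), Mendoza→Lot C ($152), total $603.
VCG payment = (others' best without Osei) − (others' welfare with Osei) = 603 − 584 = $19.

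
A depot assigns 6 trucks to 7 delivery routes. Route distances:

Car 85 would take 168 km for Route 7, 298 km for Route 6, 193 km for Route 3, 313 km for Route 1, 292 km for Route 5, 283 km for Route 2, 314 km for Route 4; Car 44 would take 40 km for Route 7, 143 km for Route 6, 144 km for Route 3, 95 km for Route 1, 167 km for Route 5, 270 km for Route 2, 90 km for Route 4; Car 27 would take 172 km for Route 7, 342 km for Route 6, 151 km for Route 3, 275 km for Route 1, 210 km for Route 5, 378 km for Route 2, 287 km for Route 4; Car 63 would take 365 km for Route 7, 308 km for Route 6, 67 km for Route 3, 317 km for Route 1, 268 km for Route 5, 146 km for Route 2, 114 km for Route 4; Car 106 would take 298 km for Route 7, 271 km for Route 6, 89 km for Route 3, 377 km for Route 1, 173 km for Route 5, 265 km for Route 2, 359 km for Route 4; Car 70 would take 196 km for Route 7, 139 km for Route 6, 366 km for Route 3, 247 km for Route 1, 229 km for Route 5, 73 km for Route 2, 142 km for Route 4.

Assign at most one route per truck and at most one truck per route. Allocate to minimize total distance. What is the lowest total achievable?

Min total: 749 km

This is the linear assignment problem.
Optimal: Car 85→Route 7 (168 km), Car 44→Route 1 (95 km), Car 27→Route 5 (210 km), Car 63→Route 4 (114 km), Car 106→Route 3 (89 km), Car 70→Route 2 (73 km) — total 168+95+210+114+89+73 = 749 km.
Column-greedy (each route in turn goes to its cheapest remaining truck) gives 977 km, worse by 228.
Swapping Car 63↔Car 85 (Car 63→Route 7 365 km, Car 85→Route 4 314 km) adds 397.
Every other assignment is strictly worse.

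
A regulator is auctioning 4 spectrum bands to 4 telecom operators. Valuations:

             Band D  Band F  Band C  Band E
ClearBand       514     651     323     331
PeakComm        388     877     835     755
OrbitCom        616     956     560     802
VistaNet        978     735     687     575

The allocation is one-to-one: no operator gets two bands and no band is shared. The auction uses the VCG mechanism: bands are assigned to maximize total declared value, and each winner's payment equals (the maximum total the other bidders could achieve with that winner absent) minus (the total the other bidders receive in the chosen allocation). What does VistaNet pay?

Efficient allocation: ClearBand→Band F ($651M), PeakComm→Band C ($835M), OrbitCom→Band E ($802M), VistaNet→Band D ($978M); total welfare W = $3266M.
VistaNet receives Band D at value $978M, so the others get W − 978 = $2288M.
Without VistaNet: best allocation of the remaining 3 bidders over all 4 bands is ClearBand→Band D ($514M), PeakComm→Band C ($835M), OrbitCom→Band F ($956M), total $2305M.
VCG payment = (others' best without VistaNet) − (others' welfare with VistaNet) = 2305 − 2288 = $17M.

VistaNet pays $17M.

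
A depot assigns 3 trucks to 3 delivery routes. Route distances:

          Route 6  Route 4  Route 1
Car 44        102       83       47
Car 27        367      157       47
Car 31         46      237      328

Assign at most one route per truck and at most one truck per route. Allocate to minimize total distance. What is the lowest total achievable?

Minimum total: 176 km

Optimal: Car 44→Route 4 (83 km), Car 27→Route 1 (47 km), Car 31→Route 6 (46 km) — total 83+47+46 = 176 km.
Row-greedy (each truck in turn takes its cheapest remaining route) gives 250 km, worse by 74.
Next-best assignment: Car 44→Route 1, Car 27→Route 4, Car 31→Route 6 = 250 km.
Every other assignment is strictly worse.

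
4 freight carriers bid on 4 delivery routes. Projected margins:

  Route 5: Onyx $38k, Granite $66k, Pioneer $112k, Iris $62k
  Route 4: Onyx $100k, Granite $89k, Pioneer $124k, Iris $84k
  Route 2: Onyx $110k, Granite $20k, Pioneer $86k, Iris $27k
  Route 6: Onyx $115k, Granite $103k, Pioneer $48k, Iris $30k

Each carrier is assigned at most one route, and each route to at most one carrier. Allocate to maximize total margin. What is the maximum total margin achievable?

Maximum total: $409k

Optimal: Onyx→Route 2 ($110k), Granite→Route 6 ($103k), Pioneer→Route 5 ($112k), Iris→Route 4 ($84k) — total 110+103+112+84 = $409k.
Column-greedy (each route in turn goes to its best remaining carrier) gives $342k, worse by 67.
Next-best assignment: Onyx→Route 2, Granite→Route 6, Pioneer→Route 4, Iris→Route 5 = $399k.
No other one-to-one assignment exceeds $409k.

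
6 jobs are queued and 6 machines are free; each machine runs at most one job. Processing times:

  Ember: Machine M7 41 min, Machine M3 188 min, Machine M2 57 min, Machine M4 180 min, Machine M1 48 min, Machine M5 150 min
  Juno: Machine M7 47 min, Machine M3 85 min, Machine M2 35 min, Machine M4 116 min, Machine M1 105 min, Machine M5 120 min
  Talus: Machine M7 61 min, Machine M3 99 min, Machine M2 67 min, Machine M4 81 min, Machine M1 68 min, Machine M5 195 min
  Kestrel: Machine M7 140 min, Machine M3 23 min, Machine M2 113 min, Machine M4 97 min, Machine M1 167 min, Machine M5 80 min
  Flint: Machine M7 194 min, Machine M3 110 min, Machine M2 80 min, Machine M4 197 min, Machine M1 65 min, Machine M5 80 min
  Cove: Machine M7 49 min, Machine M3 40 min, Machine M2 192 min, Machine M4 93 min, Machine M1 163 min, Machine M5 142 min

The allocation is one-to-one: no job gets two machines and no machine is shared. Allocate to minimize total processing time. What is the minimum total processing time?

Minimum total: 316 min

Treat this as an assignment problem: match each job to one machine.
Optimal: Ember→Machine M1 (48 min), Juno→Machine M2 (35 min), Talus→Machine M4 (81 min), Kestrel→Machine M3 (23 min), Flint→Machine M5 (80 min), Cove→Machine M7 (49 min) — total 48+35+81+23+80+49 = 316 min.
Min-entry greedy (repeatedly take the single cheapest remaining cell) gives 387 min, worse by 71.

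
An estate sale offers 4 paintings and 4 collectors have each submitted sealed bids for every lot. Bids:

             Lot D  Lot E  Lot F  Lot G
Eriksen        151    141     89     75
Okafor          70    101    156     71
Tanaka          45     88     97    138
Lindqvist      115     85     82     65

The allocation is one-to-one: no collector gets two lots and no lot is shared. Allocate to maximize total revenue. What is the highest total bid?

Max total: $550

This is a one-to-one assignment (maximum-weight bipartite matching).
Optimal: Eriksen→Lot E ($141), Okafor→Lot F ($156), Tanaka→Lot G ($138), Lindqvist→Lot D ($115) — total 141+156+138+115 = $550.
Row-greedy (each collector in turn takes its best remaining lot) gives $530, worse by 20.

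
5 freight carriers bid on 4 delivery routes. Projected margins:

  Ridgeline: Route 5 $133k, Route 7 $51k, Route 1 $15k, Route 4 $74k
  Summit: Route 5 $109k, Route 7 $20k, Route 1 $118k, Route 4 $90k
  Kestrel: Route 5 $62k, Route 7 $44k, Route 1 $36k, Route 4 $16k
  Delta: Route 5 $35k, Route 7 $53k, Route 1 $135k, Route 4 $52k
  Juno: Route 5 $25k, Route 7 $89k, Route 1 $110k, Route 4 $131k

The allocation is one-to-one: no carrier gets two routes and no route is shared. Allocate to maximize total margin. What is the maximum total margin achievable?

Optimal: Ridgeline→Route 5 ($133k), Juno→Route 7 ($89k), Delta→Route 1 ($135k), Summit→Route 4 ($90k) — total 133+89+135+90 = $447k.
Max-entry greedy (repeatedly take the single best remaining cell) gives $443k, worse by 4.
Checked against all permutations: $447k is optimal.

Maximum total: $447k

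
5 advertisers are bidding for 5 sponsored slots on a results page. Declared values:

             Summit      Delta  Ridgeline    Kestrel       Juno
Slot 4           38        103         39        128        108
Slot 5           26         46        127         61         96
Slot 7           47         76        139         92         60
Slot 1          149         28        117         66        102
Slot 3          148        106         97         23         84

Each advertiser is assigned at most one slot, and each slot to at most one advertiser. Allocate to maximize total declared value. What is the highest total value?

Optimal: Summit→Slot 1 ($149), Delta→Slot 3 ($106), Ridgeline→Slot 7 ($139), Kestrel→Slot 4 ($128), Juno→Slot 5 ($96) — total 149+106+139+128+96 = $618.
Column-greedy (each slot in turn goes to its best remaining advertiser) gives $564, worse by 54.
Swapping Juno↔Delta (Juno→Slot 3 $84, Delta→Slot 5 $46) loses 72.
No other one-to-one assignment exceeds $618.

Maximum total: $618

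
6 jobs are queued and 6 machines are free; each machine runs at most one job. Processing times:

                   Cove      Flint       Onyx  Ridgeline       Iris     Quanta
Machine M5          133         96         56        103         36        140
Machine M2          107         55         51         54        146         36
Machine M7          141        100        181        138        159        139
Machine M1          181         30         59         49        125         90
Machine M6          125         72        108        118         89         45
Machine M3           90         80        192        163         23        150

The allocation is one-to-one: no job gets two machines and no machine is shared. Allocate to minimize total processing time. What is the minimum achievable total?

Min total: 349 min

Optimal: Cove→Machine M7 (141 min), Flint→Machine M1 (30 min), Onyx→Machine M5 (56 min), Ridgeline→Machine M2 (54 min), Iris→Machine M3 (23 min), Quanta→Machine M6 (45 min) — total 141+30+56+54+23+45 = 349 min.
Min-entry greedy (repeatedly take the single cheapest remaining cell) gives 404 min, worse by 55.
Swapping Quanta↔Iris (Quanta→Machine M3 150 min, Iris→Machine M6 89 min) adds 171.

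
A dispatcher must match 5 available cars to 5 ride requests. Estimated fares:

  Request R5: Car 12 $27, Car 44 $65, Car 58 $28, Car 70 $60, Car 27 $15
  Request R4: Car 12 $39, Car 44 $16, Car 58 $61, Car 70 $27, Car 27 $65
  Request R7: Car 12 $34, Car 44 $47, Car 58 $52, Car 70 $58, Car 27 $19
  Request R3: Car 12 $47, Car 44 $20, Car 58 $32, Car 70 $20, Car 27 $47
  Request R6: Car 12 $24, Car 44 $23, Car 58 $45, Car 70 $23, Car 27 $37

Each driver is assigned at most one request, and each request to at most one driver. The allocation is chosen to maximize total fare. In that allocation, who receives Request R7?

Optimal: Car 12→Request R3 ($47), Car 44→Request R5 ($65), Car 58→Request R6 ($45), Car 70→Request R7 ($58), Car 27→Request R4 ($65) — total 47+65+45+58+65 = $280.
Row-greedy (each driver in turn takes its best remaining request) gives $268, worse by 12.
Swapping Car 27↔Car 70 (Car 27→Request R7 $19, Car 70→Request R4 $27) loses 77.
No other one-to-one assignment exceeds $280.
Car 70's own top request is Request R5 ($60), but forcing Car 70→Request R5 and reassigning the rest optimally gives only $264 — worse by 16.

Car 70 receives Request R7.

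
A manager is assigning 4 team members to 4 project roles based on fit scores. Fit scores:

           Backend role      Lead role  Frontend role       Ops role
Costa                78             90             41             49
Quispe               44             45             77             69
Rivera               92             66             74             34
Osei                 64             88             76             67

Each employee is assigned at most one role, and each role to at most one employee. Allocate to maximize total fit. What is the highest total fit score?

Max total: 327 pts

Optimal: Costa→Lead role (90 pts), Quispe→Ops role (69 pts), Rivera→Backend role (92 pts), Osei→Frontend role (76 pts) — total 90+69+92+76 = 327 pts.
Row-greedy (each employee in turn takes its best remaining role) gives 326 pts, worse by 1.
Next-best assignment: Costa→Lead role, Quispe→Frontend role, Rivera→Backend role, Osei→Ops role = 326 pts.
Swapping Rivera↔Quispe (Rivera→Ops role 34 pts, Quispe→Backend role 44 pts) loses 83.
Checked against all permutations: 327 pts is optimal.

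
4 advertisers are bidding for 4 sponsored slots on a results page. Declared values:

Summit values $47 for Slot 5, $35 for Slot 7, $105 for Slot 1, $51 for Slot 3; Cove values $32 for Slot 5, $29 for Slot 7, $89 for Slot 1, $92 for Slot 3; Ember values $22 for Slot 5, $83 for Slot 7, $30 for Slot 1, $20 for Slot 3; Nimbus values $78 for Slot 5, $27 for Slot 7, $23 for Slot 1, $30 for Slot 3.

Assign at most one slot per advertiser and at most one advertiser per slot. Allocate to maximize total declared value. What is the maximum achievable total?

Optimal: Summit→Slot 1 ($105), Cove→Slot 3 ($92), Ember→Slot 7 ($83), Nimbus→Slot 5 ($78) — total 105+92+83+78 = $358.
Swapping Summit↔Nimbus (Summit→Slot 5 $47, Nimbus→Slot 1 $23) loses 113.

Maximum total: $358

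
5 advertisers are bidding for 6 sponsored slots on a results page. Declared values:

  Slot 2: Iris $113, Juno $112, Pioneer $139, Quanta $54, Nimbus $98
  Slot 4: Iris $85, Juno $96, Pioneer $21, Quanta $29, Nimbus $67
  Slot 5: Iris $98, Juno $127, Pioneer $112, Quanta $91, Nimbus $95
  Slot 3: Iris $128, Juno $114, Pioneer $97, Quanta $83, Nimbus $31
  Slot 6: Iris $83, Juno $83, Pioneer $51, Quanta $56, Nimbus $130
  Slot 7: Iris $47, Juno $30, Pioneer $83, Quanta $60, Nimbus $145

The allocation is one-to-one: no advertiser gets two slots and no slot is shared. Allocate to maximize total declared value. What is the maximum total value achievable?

Maximum total: $599

Treat this as an assignment problem: match each advertiser to one slot.
Optimal: Iris→Slot 3 ($128), Juno→Slot 4 ($96), Pioneer→Slot 2 ($139), Quanta→Slot 5 ($91), Nimbus→Slot 7 ($145) — total 128+96+139+91+145 = $599.
Column-greedy (each slot in turn goes to its best remaining advertiser) gives $546, worse by 53.
No other one-to-one assignment exceeds $599.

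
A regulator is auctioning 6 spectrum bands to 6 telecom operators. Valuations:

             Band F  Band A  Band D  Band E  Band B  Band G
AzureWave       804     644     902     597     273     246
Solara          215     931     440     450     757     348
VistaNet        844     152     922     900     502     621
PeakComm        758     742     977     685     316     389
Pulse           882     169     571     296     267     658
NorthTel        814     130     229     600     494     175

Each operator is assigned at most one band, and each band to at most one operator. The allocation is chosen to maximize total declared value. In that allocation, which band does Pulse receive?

Optimal: AzureWave→Band D ($902M), Solara→Band B ($757M), VistaNet→Band E ($900M), PeakComm→Band A ($742M), Pulse→Band G ($658M), NorthTel→Band F ($814M) — total 902+757+900+742+658+814 = $4773M.
Column-greedy (each band in turn goes to its best remaining operator) gives $4430M, worse by 343.
Swapping VistaNet↔PeakComm (VistaNet→Band A $152M, PeakComm→Band E $685M) loses 805.
Pulse's own top band is Band F ($882M), but forcing Pulse→Band F and reassigning the rest optimally gives only $4515M — worse by 258.

Pulse receives Band G.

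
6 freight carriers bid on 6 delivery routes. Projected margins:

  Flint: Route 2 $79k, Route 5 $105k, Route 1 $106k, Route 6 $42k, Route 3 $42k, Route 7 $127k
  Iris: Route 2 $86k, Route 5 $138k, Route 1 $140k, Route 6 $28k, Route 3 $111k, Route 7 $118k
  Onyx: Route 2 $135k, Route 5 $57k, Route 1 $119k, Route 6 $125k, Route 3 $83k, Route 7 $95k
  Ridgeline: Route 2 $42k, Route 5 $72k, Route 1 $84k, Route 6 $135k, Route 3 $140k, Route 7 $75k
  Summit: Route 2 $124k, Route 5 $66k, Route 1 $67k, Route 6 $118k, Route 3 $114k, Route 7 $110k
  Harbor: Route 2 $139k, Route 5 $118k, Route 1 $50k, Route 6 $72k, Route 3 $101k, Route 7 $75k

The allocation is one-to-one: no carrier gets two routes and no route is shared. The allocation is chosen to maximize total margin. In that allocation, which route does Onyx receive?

Onyx receives Route 1.

Optimal: Flint→Route 7 ($127k), Iris→Route 5 ($138k), Onyx→Route 1 ($119k), Ridgeline→Route 3 ($140k), Summit→Route 6 ($118k), Harbor→Route 2 ($139k) — total 127+138+119+140+118+139 = $781k.
Max-entry greedy (repeatedly take the single best remaining cell) gives $737k, worse by 44.
Every other assignment is strictly worse.
Onyx's own top route is Route 2 ($135k), but forcing Onyx→Route 2 and reassigning the rest optimally gives only $778k — worse by 3.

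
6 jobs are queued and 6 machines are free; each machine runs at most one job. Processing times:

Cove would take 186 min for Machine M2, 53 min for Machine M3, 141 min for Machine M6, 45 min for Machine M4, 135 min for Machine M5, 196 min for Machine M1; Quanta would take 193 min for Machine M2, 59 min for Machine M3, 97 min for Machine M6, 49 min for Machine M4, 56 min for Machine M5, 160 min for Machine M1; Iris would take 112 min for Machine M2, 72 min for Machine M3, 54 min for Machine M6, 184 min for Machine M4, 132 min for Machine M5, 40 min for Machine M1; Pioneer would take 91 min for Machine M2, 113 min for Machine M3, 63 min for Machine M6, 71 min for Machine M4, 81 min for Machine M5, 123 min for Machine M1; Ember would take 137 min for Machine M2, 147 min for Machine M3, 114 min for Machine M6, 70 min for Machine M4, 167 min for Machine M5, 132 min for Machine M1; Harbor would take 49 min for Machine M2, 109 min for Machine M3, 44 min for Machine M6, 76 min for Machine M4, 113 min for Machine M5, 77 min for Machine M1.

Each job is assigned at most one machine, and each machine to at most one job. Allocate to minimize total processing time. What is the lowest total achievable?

This is a one-to-one assignment (minimum-cost bipartite matching).
Optimal: Cove→Machine M3 (53 min), Quanta→Machine M5 (56 min), Iris→Machine M1 (40 min), Pioneer→Machine M6 (63 min), Ember→Machine M4 (70 min), Harbor→Machine M2 (49 min) — total 53+56+40+63+70+49 = 331 min.
Column-greedy (each machine in turn goes to its cheapest remaining job) gives 418 min, worse by 87.
Swapping Ember↔Quanta (Ember→Machine M5 167 min, Quanta→Machine M4 49 min) adds 90.

Minimum total: 331 min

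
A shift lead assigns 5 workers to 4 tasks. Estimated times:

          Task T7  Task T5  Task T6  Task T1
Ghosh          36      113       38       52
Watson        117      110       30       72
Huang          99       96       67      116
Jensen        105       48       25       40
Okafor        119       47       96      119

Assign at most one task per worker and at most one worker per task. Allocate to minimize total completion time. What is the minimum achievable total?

Min total: 153 min

This is the linear assignment problem.
Optimal: Ghosh→Task T7 (36 min), Okafor→Task T5 (47 min), Watson→Task T6 (30 min), Jensen→Task T1 (40 min) — total 36+47+30+40 = 153 min.
Column-greedy (each task in turn goes to its cheapest remaining worker) gives 180 min, worse by 27.
Swapping Ghosh↔Jensen (Ghosh→Task T1 52 min, Jensen→Task T7 105 min) adds 81.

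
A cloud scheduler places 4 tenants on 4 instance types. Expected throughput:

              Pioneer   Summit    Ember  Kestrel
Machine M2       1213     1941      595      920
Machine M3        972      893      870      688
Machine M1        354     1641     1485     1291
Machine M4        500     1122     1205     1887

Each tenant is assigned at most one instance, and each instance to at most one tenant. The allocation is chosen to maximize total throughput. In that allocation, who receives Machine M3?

Optimal: Pioneer→Machine M3 (972 ops/s), Summit→Machine M2 (1941 ops/s), Ember→Machine M1 (1485 ops/s), Kestrel→Machine M4 (1887 ops/s) — total 972+1941+1485+1887 = 6285 ops/s.
Row-greedy (each tenant in turn takes its best remaining instance) gives 4747 ops/s, worse by 1538.
Pioneer's own top instance is Machine M2 (1213 ops/s), but forcing Pioneer→Machine M2 and reassigning the rest optimally gives only 5611 ops/s — worse by 674.

Pioneer receives Machine M3.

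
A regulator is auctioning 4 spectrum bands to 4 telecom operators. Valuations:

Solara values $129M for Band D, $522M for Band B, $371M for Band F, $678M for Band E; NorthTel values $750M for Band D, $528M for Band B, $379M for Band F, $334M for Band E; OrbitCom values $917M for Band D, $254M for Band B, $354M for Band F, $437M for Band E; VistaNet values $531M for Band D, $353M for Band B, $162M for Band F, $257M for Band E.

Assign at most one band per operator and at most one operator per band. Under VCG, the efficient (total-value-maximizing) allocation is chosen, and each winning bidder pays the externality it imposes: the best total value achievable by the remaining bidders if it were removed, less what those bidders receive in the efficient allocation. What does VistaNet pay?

Efficient allocation: Solara→Band E ($678M), NorthTel→Band F ($379M), OrbitCom→Band D ($917M), VistaNet→Band B ($353M); total welfare W = $2327M.
VistaNet receives Band B at value $353M, so the others get W − 353 = $1974M.
Without VistaNet: best allocation of the remaining 3 bidders over all 4 bands is Solara→Band E ($678M), NorthTel→Band B ($528M), OrbitCom→Band D ($917M), total $2123M.
VCG payment = (others' best without VistaNet) − (others' welfare with VistaNet) = 2123 − 1974 = $149M.

VistaNet pays $149M.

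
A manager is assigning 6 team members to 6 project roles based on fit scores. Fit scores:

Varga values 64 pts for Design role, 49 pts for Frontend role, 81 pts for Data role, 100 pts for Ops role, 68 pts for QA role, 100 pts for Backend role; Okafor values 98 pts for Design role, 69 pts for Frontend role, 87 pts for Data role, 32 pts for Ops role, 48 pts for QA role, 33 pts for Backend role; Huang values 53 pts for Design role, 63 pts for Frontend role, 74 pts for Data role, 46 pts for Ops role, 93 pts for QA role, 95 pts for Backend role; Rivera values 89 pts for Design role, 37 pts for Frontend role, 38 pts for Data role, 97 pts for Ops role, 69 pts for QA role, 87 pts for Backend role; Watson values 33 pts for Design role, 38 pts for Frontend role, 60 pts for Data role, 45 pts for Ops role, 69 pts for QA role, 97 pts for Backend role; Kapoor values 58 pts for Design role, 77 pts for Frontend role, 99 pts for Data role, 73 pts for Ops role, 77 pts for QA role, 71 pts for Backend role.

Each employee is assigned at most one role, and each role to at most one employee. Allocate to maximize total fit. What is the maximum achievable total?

Max total: 547 pts

Optimal: Varga→Ops role (100 pts), Okafor→Frontend role (69 pts), Huang→QA role (93 pts), Rivera→Design role (89 pts), Watson→Backend role (97 pts), Kapoor→Data role (99 pts) — total 100+69+93+89+97+99 = 547 pts.
Max-entry greedy (repeatedly take the single best remaining cell) gives 524 pts, worse by 23.
Next-best assignment: Varga→Data role, Okafor→Design role, Huang→QA role, Rivera→Ops role, Watson→Backend role, Kapoor→Frontend role = 543 pts.
Swapping Rivera↔Okafor (Rivera→Frontend role 37 pts, Okafor→Design role 98 pts) loses 23.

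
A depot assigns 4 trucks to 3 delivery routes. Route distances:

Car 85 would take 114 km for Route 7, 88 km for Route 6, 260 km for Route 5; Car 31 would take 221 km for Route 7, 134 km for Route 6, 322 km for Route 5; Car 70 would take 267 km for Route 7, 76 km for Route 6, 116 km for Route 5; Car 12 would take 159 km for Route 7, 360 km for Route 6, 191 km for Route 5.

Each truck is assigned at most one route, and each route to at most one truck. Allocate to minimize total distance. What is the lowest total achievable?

Minimum total: 363 km

This is a one-to-one assignment (minimum-cost bipartite matching).
Optimal: Car 12→Route 7 (159 km), Car 85→Route 6 (88 km), Car 70→Route 5 (116 km) — total 159+88+116 = 363 km.
Column-greedy (each route in turn goes to its cheapest remaining truck) gives 381 km, worse by 18.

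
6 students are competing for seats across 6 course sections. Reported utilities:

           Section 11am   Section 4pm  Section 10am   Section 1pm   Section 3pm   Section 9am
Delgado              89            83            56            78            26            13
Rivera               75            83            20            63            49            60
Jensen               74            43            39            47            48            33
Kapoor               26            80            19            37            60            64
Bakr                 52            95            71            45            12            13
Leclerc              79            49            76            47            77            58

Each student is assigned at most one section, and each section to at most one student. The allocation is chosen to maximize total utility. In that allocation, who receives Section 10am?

Bakr receives Section 10am.

Optimal: Delgado→Section 1pm (78 points), Rivera→Section 4pm (83 points), Jensen→Section 11am (74 points), Kapoor→Section 9am (64 points), Bakr→Section 10am (71 points), Leclerc→Section 3pm (77 points) — total 78+83+74+64+71+77 = 447 points.
Row-greedy (each student in turn takes its best remaining section) gives 402 points, worse by 45.
Swapping Delgado↔Jensen (Delgado→Section 11am 89 points, Jensen→Section 1pm 47 points) loses 16.
Bakr's own top section is Section 4pm (95 points), but forcing Bakr→Section 4pm and reassigning the rest optimally gives only 443 points — worse by 4.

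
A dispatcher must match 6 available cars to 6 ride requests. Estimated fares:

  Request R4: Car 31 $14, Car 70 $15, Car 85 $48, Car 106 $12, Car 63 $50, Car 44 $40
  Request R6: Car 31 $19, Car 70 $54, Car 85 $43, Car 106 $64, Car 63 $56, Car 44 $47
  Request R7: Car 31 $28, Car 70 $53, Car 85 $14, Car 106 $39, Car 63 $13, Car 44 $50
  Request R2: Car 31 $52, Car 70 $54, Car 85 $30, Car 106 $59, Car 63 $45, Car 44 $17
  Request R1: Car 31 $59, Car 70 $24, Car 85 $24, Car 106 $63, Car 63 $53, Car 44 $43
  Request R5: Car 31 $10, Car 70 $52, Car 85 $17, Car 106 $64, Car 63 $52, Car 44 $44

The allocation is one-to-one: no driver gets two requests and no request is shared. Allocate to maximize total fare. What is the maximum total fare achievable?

This is the linear assignment problem.
Optimal: Car 31→Request R1 ($59), Car 70→Request R2 ($54), Car 85→Request R4 ($48), Car 106→Request R5 ($64), Car 63→Request R6 ($56), Car 44→Request R7 ($50) — total 59+54+48+64+56+50 = $331.
Column-greedy (each request in turn goes to its best remaining driver) gives $279, worse by 52.
Next-best assignment: Car 31→Request R1, Car 70→Request R2, Car 85→Request R4, Car 106→Request R6, Car 63→Request R5, Car 44→Request R7 = $327.
Every other assignment is strictly worse.

Max total: $331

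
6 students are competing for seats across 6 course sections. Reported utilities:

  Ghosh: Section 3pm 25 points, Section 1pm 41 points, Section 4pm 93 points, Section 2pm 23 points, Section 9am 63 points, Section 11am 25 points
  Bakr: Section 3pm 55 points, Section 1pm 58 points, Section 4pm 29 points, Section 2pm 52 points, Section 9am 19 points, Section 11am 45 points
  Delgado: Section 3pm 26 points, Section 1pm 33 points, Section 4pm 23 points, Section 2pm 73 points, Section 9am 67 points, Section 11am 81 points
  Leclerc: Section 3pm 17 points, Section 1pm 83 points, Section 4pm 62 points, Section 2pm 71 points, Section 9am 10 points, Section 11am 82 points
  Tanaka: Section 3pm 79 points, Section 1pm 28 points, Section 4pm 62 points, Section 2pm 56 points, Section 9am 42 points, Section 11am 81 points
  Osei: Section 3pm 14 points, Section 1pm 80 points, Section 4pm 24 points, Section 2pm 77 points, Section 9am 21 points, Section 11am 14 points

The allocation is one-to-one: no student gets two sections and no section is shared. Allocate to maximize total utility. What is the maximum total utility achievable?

Optimal: Ghosh→Section 4pm (93 points), Bakr→Section 3pm (55 points), Delgado→Section 9am (67 points), Leclerc→Section 1pm (83 points), Tanaka→Section 11am (81 points), Osei→Section 2pm (77 points) — total 93+55+67+83+81+77 = 456 points.
Column-greedy (each section in turn goes to its best remaining student) gives 444 points, worse by 12.
Swapping Osei↔Tanaka (Osei→Section 11am 14 points, Tanaka→Section 2pm 56 points) loses 88.
Checked against all permutations: 456 points is optimal.

Maximum total: 456 points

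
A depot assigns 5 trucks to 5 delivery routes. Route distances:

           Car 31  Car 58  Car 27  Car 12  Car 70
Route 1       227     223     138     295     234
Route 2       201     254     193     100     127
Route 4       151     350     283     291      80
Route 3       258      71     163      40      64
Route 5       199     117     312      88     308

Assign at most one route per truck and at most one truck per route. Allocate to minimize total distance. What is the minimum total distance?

Optimal: Car 31→Route 4 (151 km), Car 58→Route 5 (117 km), Car 27→Route 1 (138 km), Car 12→Route 2 (100 km), Car 70→Route 3 (64 km) — total 151+117+138+100+64 = 570 km.
Row-greedy (each truck in turn takes its cheapest remaining route) gives 575 km, worse by 5.

Minimum total: 570 km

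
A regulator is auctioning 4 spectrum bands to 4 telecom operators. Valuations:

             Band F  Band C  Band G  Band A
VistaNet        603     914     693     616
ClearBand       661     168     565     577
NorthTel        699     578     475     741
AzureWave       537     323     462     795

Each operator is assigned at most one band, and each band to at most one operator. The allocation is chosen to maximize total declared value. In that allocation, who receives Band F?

NorthTel receives Band F.

Optimal: VistaNet→Band C ($914M), ClearBand→Band G ($565M), NorthTel→Band F ($699M), AzureWave→Band A ($795M) — total 914+565+699+795 = $2973M.
Next-best assignment: VistaNet→Band C, ClearBand→Band F, NorthTel→Band G, AzureWave→Band A = $2845M.
NorthTel's own top band is Band A ($741M), but forcing NorthTel→Band A and reassigning the rest optimally gives only $2778M — worse by 195.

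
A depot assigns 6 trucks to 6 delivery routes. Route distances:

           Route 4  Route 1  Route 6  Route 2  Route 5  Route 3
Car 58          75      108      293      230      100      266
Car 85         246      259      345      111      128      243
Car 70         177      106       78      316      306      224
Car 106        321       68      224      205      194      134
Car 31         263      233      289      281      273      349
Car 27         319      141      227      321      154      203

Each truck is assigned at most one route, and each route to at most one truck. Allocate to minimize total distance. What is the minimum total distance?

Treat this as an assignment problem: match each truck to one route.
Optimal: Car 58→Route 4 (75 km), Car 85→Route 2 (111 km), Car 70→Route 6 (78 km), Car 106→Route 3 (134 km), Car 31→Route 1 (233 km), Car 27→Route 5 (154 km) — total 75+111+78+134+233+154 = 785 km.
Min-entry greedy (repeatedly take the single cheapest remaining cell) gives 835 km, worse by 50.
Swapping Car 106↔Car 70 (Car 106→Route 6 224 km, Car 70→Route 3 224 km) adds 236.

Minimum total: 785 km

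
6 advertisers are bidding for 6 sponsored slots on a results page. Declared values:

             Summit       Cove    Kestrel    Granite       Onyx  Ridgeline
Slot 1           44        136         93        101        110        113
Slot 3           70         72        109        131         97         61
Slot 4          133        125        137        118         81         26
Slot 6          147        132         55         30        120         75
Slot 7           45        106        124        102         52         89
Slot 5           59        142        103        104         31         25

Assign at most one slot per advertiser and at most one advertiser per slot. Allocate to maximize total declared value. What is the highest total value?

Treat this as an assignment problem: match each advertiser to one slot.
Optimal: Summit→Slot 4 ($133), Cove→Slot 5 ($142), Kestrel→Slot 7 ($124), Granite→Slot 3 ($131), Onyx→Slot 6 ($120), Ridgeline→Slot 1 ($113) — total 133+142+124+131+120+113 = $763.
Max-entry greedy (repeatedly take the single best remaining cell) gives $722, worse by 41.

Maximum total: $763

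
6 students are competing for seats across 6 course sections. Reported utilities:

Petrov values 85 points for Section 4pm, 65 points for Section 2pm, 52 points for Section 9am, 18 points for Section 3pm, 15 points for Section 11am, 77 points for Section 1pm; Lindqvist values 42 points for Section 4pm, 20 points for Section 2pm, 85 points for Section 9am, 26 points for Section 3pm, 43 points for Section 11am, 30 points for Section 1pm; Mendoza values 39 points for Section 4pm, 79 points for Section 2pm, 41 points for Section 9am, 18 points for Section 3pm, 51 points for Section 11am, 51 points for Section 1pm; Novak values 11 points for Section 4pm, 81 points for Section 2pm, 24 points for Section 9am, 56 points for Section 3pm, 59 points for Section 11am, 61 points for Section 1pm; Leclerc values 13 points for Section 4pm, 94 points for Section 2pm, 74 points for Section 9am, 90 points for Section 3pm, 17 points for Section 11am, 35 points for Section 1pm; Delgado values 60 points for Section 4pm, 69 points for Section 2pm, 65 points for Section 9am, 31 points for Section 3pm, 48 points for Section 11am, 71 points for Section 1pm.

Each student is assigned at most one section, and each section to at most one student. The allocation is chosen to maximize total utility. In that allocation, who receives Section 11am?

This is a one-to-one assignment (maximum-weight bipartite matching).
Optimal: Petrov→Section 4pm (85 points), Lindqvist→Section 9am (85 points), Mendoza→Section 2pm (79 points), Novak→Section 11am (59 points), Leclerc→Section 3pm (90 points), Delgado→Section 1pm (71 points) — total 85+85+79+59+90+71 = 469 points.
Column-greedy (each section in turn goes to its best remaining student) gives 442 points, worse by 27.
Novak's own top section is Section 2pm (81 points), but forcing Novak→Section 2pm and reassigning the rest optimally gives only 463 points — worse by 6.

Novak receives Section 11am.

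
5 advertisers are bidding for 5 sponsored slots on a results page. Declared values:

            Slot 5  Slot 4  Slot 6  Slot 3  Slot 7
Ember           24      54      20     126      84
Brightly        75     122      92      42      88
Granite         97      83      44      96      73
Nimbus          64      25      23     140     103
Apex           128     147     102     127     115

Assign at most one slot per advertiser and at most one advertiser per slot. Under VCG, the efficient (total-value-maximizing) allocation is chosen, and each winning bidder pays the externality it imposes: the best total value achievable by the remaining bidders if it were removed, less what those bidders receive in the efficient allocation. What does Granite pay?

Granite pays $11.

Efficient allocation: Ember→Slot 3 ($126), Brightly→Slot 6 ($92), Granite→Slot 5 ($97), Nimbus→Slot 7 ($103), Apex→Slot 4 ($147); total welfare W = $565.
Granite receives Slot 5 at value $97, so the others get W − 97 = $468.
Without Granite: best allocation of the remaining 4 bidders over all 5 slots is Ember→Slot 3 ($126), Brightly→Slot 4 ($122), Nimbus→Slot 7 ($103), Apex→Slot 5 ($128), total $479.
VCG payment = (others' best without Granite) − (others' welfare with Granite) = 479 − 468 = $11.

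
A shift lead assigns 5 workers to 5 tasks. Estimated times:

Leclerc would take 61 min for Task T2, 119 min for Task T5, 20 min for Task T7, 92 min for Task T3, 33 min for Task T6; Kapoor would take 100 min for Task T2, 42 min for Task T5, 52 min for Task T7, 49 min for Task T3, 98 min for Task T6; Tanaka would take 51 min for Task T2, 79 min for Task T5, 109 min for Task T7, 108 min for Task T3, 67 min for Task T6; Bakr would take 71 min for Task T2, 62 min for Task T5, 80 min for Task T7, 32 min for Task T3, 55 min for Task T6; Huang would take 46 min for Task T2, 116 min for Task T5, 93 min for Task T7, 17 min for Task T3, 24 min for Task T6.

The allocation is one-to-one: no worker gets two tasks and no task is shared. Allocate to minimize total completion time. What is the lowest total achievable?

Min total: 169 min

Optimal: Leclerc→Task T7 (20 min), Kapoor→Task T5 (42 min), Tanaka→Task T2 (51 min), Bakr→Task T3 (32 min), Huang→Task T6 (24 min) — total 20+42+51+32+24 = 169 min.
Column-greedy (each task in turn goes to its cheapest remaining worker) gives 207 min, worse by 38.
Next-best assignment: Leclerc→Task T7, Kapoor→Task T5, Tanaka→Task T2, Bakr→Task T6, Huang→Task T3 = 185 min.
Swapping Kapoor↔Leclerc (Kapoor→Task T7 52 min, Leclerc→Task T5 119 min) adds 109.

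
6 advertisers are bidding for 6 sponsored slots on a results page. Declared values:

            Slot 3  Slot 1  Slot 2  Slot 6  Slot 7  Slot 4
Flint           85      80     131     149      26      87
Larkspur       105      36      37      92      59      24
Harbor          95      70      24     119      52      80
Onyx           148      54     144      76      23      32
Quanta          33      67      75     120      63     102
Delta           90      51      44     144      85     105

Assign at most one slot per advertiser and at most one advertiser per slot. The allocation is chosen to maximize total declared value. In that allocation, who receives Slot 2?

This is a one-to-one assignment (maximum-weight bipartite matching).
Optimal: Flint→Slot 6 ($149), Larkspur→Slot 3 ($105), Harbor→Slot 1 ($70), Onyx→Slot 2 ($144), Quanta→Slot 4 ($102), Delta→Slot 7 ($85) — total 149+105+70+144+102+85 = $655.
Column-greedy (each slot in turn goes to its best remaining advertiser) gives $586, worse by 69.
Next-best assignment: Flint→Slot 2, Larkspur→Slot 7, Harbor→Slot 1, Onyx→Slot 3, Quanta→Slot 4, Delta→Slot 6 = $654.
Swapping Flint↔Onyx (Flint→Slot 2 $131, Onyx→Slot 6 $76) loses 86.
Onyx's own top slot is Slot 3 ($148), but forcing Onyx→Slot 3 and reassigning the rest optimally gives only $654 — worse by 1.

Onyx receives Slot 2.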